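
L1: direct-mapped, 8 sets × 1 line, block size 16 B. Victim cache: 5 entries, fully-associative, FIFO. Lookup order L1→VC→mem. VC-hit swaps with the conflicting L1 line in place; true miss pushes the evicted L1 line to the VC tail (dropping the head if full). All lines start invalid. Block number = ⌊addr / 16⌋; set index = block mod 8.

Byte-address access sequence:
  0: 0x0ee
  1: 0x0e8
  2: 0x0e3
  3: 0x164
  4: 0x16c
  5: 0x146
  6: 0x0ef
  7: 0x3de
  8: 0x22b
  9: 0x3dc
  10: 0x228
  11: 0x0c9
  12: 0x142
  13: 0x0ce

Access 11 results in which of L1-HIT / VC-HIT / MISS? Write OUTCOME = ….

OUTCOME = MISS

0: 0xee (blk 14, set 6) → MISS  vc=[]
1: 0xe8 (blk 14, set 6) → L1-HIT  vc=[]
2: 0xe3 (blk 14, set 6) → L1-HIT  vc=[]
3: 0x164 (blk 22, set 6) → MISS  vc=[14]
4: 0x16c (blk 22, set 6) → L1-HIT  vc=[14]
5: 0x146 (blk 20, set 4) → MISS  vc=[14]
6: 0xef (blk 14, set 6) → VC-HIT  vc=[22]
7: 0x3de (blk 61, set 5) → MISS  vc=[22]
8: 0x22b (blk 34, set 2) → MISS  vc=[22]
9: 0x3dc (blk 61, set 5) → L1-HIT  vc=[22]
10: 0x228 (blk 34, set 2) → L1-HIT  vc=[22]
11: 0xc9 (blk 12, set 4) → MISS  vc=[22, 20]
12: 0x142 (blk 20, set 4) → VC-HIT  vc=[22, 12]
13: 0xce (blk 12, set 4) → VC-HIT  vc=[22, 20]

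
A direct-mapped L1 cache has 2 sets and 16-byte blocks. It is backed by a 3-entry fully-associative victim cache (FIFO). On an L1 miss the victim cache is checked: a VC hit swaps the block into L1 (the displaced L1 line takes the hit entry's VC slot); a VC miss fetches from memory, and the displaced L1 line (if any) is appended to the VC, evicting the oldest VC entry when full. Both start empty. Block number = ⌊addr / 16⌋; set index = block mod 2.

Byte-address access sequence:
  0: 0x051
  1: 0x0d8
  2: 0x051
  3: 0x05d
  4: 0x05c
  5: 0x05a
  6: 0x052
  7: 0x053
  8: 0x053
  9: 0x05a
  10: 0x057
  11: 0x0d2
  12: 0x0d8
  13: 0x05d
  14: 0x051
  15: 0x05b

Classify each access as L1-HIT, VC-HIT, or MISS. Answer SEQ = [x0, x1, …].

SEQ = [MISS, MISS, VC-HIT, L1-HIT, L1-HIT, L1-HIT, L1-HIT, L1-HIT, L1-HIT, L1-HIT, L1-HIT, VC-HIT, L1-HIT, VC-HIT, L1-HIT, L1-HIT]

  [0] addr=0x51 blk=5 s=1: MISS | VC []
  [1] addr=0xd8 blk=13 s=1: MISS | VC [5]
  [2] addr=0x51 blk=5 s=1: VC-HIT | VC [13]
  [3] addr=0x5d blk=5 s=1: L1-HIT | VC [13]
  [4] addr=0x5c blk=5 s=1: L1-HIT | VC [13]
  [5] addr=0x5a blk=5 s=1: L1-HIT | VC [13]
  [6] addr=0x52 blk=5 s=1: L1-HIT | VC [13]
  [7] addr=0x53 blk=5 s=1: L1-HIT | VC [13]
  [8] addr=0x53 blk=5 s=1: L1-HIT | VC [13]
  [9] addr=0x5a blk=5 s=1: L1-HIT | VC [13]
  [10] addr=0x57 blk=5 s=1: L1-HIT | VC [13]
  [11] addr=0xd2 blk=13 s=1: VC-HIT | VC [5]
  [12] addr=0xd8 blk=13 s=1: L1-HIT | VC [5]
  [13] addr=0x5d blk=5 s=1: VC-HIT | VC [13]
  [14] addr=0x51 blk=5 s=1: L1-HIT | VC [13]
  [15] addr=0x5b blk=5 s=1: L1-HIT | VC [13]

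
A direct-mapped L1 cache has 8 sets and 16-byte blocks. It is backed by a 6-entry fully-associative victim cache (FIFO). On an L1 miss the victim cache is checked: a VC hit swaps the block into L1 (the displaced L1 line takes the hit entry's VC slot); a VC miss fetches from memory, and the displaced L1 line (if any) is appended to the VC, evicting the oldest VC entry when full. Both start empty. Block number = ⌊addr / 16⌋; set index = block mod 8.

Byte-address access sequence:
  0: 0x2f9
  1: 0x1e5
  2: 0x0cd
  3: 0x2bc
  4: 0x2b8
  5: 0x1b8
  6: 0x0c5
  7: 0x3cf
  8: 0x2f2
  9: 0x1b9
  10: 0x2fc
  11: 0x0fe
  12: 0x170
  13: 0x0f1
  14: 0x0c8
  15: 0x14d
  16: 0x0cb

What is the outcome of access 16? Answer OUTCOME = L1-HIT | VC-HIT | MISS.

OUTCOME = VC-HIT

0: 0x2f9 (blk 47, set 7) → MISS  vc=[]
1: 0x1e5 (blk 30, set 6) → MISS  vc=[]
2: 0xcd (blk 12, set 4) → MISS  vc=[]
3: 0x2bc (blk 43, set 3) → MISS  vc=[]
4: 0x2b8 (blk 43, set 3) → L1-HIT  vc=[]
5: 0x1b8 (blk 27, set 3) → MISS  vc=[43]
6: 0xc5 (blk 12, set 4) → L1-HIT  vc=[43]
7: 0x3cf (blk 60, set 4) → MISS  vc=[43, 12]
8: 0x2f2 (blk 47, set 7) → L1-HIT  vc=[43, 12]
9: 0x1b9 (blk 27, set 3) → L1-HIT  vc=[43, 12]
10: 0x2fc (blk 47, set 7) → L1-HIT  vc=[43, 12]
11: 0xfe (blk 15, set 7) → MISS  vc=[43, 12, 47]
12: 0x170 (blk 23, set 7) → MISS  vc=[43, 12, 47, 15]
13: 0xf1 (blk 15, set 7) → VC-HIT  vc=[43, 12, 47, 23]
14: 0xc8 (blk 12, set 4) → VC-HIT  vc=[43, 60, 47, 23]
15: 0x14d (blk 20, set 4) → MISS  vc=[43, 60, 47, 23, 12]
16: 0xcb (blk 12, set 4) → VC-HIT  vc=[43, 60, 47, 23, 20]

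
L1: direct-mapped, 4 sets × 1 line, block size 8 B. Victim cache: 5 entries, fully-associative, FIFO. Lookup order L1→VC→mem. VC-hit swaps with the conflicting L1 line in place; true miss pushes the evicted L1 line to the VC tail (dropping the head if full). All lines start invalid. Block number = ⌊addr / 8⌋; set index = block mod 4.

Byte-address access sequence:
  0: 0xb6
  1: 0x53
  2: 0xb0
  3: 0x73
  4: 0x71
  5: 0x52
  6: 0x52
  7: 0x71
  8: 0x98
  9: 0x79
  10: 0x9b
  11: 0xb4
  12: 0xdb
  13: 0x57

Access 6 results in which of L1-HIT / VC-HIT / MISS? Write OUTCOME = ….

  [0] addr=0xb6 blk=22 s=2: MISS | VC []
  [1] addr=0x53 blk=10 s=2: MISS | VC [22]
  [2] addr=0xb0 blk=22 s=2: VC-HIT | VC [10]
  [3] addr=0x73 blk=14 s=2: MISS | VC [10, 22]
  [4] addr=0x71 blk=14 s=2: L1-HIT | VC [10, 22]
  [5] addr=0x52 blk=10 s=2: VC-HIT | VC [14, 22]
  [6] addr=0x52 blk=10 s=2: L1-HIT | VC [14, 22]
  [7] addr=0x71 blk=14 s=2: VC-HIT | VC [10, 22]
  [8] addr=0x98 blk=19 s=3: MISS | VC [10, 22]
  [9] addr=0x79 blk=15 s=3: MISS | VC [10, 22, 19]
  [10] addr=0x9b blk=19 s=3: VC-HIT | VC [10, 22, 15]
  [11] addr=0xb4 blk=22 s=2: VC-HIT | VC [10, 14, 15]
  [12] addr=0xdb blk=27 s=3: MISS | VC [10, 14, 15, 19]
  [13] addr=0x57 blk=10 s=2: VC-HIT | VC [22, 14, 15, 19]

OUTCOME = L1-HIT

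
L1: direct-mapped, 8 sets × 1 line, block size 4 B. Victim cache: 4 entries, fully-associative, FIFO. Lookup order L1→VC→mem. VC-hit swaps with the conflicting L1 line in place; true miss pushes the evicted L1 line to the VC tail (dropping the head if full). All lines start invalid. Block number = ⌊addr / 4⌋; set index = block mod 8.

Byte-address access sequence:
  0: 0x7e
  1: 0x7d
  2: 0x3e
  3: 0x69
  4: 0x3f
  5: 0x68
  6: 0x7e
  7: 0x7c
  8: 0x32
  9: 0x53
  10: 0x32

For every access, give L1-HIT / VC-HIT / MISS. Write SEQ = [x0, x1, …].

SEQ = [MISS, L1-HIT, MISS, MISS, L1-HIT, L1-HIT, VC-HIT, L1-HIT, MISS, MISS, VC-HIT]

#0 0x7e→b31/s7 MISS; vc=[]
#1 0x7d→b31/s7 L1-HIT; vc=[]
#2 0x3e→b15/s7 MISS; vc=[31]
#3 0x69→b26/s2 MISS; vc=[31]
#4 0x3f→b15/s7 L1-HIT; vc=[31]
#5 0x68→b26/s2 L1-HIT; vc=[31]
#6 0x7e→b31/s7 VC-HIT; vc=[15]
#7 0x7c→b31/s7 L1-HIT; vc=[15]
#8 0x32→b12/s4 MISS; vc=[15]
#9 0x53→b20/s4 MISS; vc=[15,12]
#10 0x32→b12/s4 VC-HIT; vc=[15,20]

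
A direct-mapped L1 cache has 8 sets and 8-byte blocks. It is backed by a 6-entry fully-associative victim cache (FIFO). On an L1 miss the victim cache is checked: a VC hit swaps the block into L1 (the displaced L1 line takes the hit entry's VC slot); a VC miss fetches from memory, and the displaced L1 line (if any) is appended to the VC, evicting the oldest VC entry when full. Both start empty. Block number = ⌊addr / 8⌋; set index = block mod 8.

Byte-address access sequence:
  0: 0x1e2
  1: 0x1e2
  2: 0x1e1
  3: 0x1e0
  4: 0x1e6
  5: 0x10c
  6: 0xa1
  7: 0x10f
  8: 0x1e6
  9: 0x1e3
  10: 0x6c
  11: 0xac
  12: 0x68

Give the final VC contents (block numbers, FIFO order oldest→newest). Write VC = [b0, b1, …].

  [0] addr=0x1e2 blk=60 s=4: MISS | VC []
  [1] addr=0x1e2 blk=60 s=4: L1-HIT | VC []
  [2] addr=0x1e1 blk=60 s=4: L1-HIT | VC []
  [3] addr=0x1e0 blk=60 s=4: L1-HIT | VC []
  [4] addr=0x1e6 blk=60 s=4: L1-HIT | VC []
  [5] addr=0x10c blk=33 s=1: MISS | VC []
  [6] addr=0xa1 blk=20 s=4: MISS | VC [60]
  [7] addr=0x10f blk=33 s=1: L1-HIT | VC [60]
  [8] addr=0x1e6 blk=60 s=4: VC-HIT | VC [20]
  [9] addr=0x1e3 blk=60 s=4: L1-HIT | VC [20]
  [10] addr=0x6c blk=13 s=5: MISS | VC [20]
  [11] addr=0xac blk=21 s=5: MISS | VC [20, 13]
  [12] addr=0x68 blk=13 s=5: VC-HIT | VC [20, 21]

VC = [20, 21]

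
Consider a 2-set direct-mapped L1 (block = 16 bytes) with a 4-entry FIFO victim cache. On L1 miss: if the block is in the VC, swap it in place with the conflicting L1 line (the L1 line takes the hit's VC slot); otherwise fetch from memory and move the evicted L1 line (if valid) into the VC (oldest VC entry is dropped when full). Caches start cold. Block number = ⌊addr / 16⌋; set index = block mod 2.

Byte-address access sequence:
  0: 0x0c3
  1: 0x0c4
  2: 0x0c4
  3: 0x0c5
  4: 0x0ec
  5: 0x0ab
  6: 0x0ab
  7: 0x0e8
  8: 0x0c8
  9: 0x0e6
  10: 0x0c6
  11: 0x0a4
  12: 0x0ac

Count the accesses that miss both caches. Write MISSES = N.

  [0] addr=0xc3 blk=12 s=0: MISS | VC []
  [1] addr=0xc4 blk=12 s=0: L1-HIT | VC []
  [2] addr=0xc4 blk=12 s=0: L1-HIT | VC []
  [3] addr=0xc5 blk=12 s=0: L1-HIT | VC []
  [4] addr=0xec blk=14 s=0: MISS | VC [12]
  [5] addr=0xab blk=10 s=0: MISS | VC [12, 14]
  [6] addr=0xab blk=10 s=0: L1-HIT | VC [12, 14]
  [7] addr=0xe8 blk=14 s=0: VC-HIT | VC [12, 10]
  [8] addr=0xc8 blk=12 s=0: VC-HIT | VC [14, 10]
  [9] addr=0xe6 blk=14 s=0: VC-HIT | VC [12, 10]
  [10] addr=0xc6 blk=12 s=0: VC-HIT | VC [14, 10]
  [11] addr=0xa4 blk=10 s=0: VC-HIT | VC [14, 12]
  [12] addr=0xac blk=10 s=0: L1-HIT | VC [14, 12]

MISSES = 3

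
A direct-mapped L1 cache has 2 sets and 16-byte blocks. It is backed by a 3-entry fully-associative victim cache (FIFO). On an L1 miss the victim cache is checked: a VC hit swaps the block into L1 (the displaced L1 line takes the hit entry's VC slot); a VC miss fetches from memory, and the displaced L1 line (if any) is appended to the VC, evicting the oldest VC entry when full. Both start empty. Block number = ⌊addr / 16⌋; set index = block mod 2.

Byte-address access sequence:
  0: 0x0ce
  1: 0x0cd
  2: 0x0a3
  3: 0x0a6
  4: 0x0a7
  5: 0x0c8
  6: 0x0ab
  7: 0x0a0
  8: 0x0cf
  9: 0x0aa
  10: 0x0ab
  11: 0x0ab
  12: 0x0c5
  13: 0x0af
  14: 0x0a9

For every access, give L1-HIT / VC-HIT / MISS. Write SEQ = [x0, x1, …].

SEQ = [MISS, L1-HIT, MISS, L1-HIT, L1-HIT, VC-HIT, VC-HIT, L1-HIT, VC-HIT, VC-HIT, L1-HIT, L1-HIT, VC-HIT, VC-HIT, L1-HIT]

  [0] addr=0xce blk=12 s=0: MISS | VC []
  [1] addr=0xcd blk=12 s=0: L1-HIT | VC []
  [2] addr=0xa3 blk=10 s=0: MISS | VC [12]
  [3] addr=0xa6 blk=10 s=0: L1-HIT | VC [12]
  [4] addr=0xa7 blk=10 s=0: L1-HIT | VC [12]
  [5] addr=0xc8 blk=12 s=0: VC-HIT | VC [10]
  [6] addr=0xab blk=10 s=0: VC-HIT | VC [12]
  [7] addr=0xa0 blk=10 s=0: L1-HIT | VC [12]
  [8] addr=0xcf blk=12 s=0: VC-HIT | VC [10]
  [9] addr=0xaa blk=10 s=0: VC-HIT | VC [12]
  [10] addr=0xab blk=10 s=0: L1-HIT | VC [12]
  [11] addr=0xab blk=10 s=0: L1-HIT | VC [12]
  [12] addr=0xc5 blk=12 s=0: VC-HIT | VC [10]
  [13] addr=0xaf blk=10 s=0: VC-HIT | VC [12]
  [14] addr=0xa9 blk=10 s=0: L1-HIT | VC [12]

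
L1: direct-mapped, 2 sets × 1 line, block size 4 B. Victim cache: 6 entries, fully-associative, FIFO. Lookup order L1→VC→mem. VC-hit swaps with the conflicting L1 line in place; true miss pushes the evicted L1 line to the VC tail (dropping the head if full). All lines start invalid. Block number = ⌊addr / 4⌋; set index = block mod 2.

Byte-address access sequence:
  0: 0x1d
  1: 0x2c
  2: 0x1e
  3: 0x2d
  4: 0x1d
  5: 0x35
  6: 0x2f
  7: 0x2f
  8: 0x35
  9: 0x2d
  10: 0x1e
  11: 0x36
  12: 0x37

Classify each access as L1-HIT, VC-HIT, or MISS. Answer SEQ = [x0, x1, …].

SEQ = [MISS, MISS, VC-HIT, VC-HIT, VC-HIT, MISS, VC-HIT, L1-HIT, VC-HIT, VC-HIT, VC-HIT, VC-HIT, L1-HIT]

  [0] addr=0x1d blk=7 s=1: MISS | VC []
  [1] addr=0x2c blk=11 s=1: MISS | VC [7]
  [2] addr=0x1e blk=7 s=1: VC-HIT | VC [11]
  [3] addr=0x2d blk=11 s=1: VC-HIT | VC [7]
  [4] addr=0x1d blk=7 s=1: VC-HIT | VC [11]
  [5] addr=0x35 blk=13 s=1: MISS | VC [11, 7]
  [6] addr=0x2f blk=11 s=1: VC-HIT | VC [13, 7]
  [7] addr=0x2f blk=11 s=1: L1-HIT | VC [13, 7]
  [8] addr=0x35 blk=13 s=1: VC-HIT | VC [11, 7]
  [9] addr=0x2d blk=11 s=1: VC-HIT | VC [13, 7]
  [10] addr=0x1e blk=7 s=1: VC-HIT | VC [13, 11]
  [11] addr=0x36 blk=13 s=1: VC-HIT | VC [7, 11]
  [12] addr=0x37 blk=13 s=1: L1-HIT | VC [7, 11]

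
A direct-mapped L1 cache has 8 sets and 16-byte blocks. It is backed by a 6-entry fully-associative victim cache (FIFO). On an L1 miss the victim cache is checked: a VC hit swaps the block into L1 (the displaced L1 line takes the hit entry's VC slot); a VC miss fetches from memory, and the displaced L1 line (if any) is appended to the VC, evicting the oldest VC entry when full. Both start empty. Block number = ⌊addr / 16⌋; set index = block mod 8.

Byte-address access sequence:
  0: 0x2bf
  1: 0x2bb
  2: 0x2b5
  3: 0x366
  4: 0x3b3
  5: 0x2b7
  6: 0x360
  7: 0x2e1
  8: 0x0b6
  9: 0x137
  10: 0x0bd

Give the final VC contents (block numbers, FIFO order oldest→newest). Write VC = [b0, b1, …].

  [0] addr=0x2bf blk=43 s=3: MISS | VC []
  [1] addr=0x2bb blk=43 s=3: L1-HIT | VC []
  [2] addr=0x2b5 blk=43 s=3: L1-HIT | VC []
  [3] addr=0x366 blk=54 s=6: MISS | VC []
  [4] addr=0x3b3 blk=59 s=3: MISS | VC [43]
  [5] addr=0x2b7 blk=43 s=3: VC-HIT | VC [59]
  [6] addr=0x360 blk=54 s=6: L1-HIT | VC [59]
  [7] addr=0x2e1 blk=46 s=6: MISS | VC [59, 54]
  [8] addr=0xb6 blk=11 s=3: MISS | VC [59, 54, 43]
  [9] addr=0x137 blk=19 s=3: MISS | VC [59, 54, 43, 11]
  [10] addr=0xbd blk=11 s=3: VC-HIT | VC [59, 54, 43, 19]

VC = [59, 54, 43, 19]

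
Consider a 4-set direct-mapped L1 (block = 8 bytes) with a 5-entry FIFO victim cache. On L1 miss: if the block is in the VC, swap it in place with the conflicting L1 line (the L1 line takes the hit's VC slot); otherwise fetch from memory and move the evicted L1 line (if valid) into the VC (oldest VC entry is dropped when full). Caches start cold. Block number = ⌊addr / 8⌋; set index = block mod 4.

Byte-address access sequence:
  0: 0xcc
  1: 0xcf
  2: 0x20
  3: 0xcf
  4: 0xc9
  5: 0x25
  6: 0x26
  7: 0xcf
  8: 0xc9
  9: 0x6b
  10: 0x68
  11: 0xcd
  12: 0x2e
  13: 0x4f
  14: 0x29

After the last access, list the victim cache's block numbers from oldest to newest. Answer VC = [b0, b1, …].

#0 0xcc→b25/s1 MISS; vc=[]
#1 0xcf→b25/s1 L1-HIT; vc=[]
#2 0x20→b4/s0 MISS; vc=[]
#3 0xcf→b25/s1 L1-HIT; vc=[]
#4 0xc9→b25/s1 L1-HIT; vc=[]
#5 0x25→b4/s0 L1-HIT; vc=[]
#6 0x26→b4/s0 L1-HIT; vc=[]
#7 0xcf→b25/s1 L1-HIT; vc=[]
#8 0xc9→b25/s1 L1-HIT; vc=[]
#9 0x6b→b13/s1 MISS; vc=[25]
#10 0x68→b13/s1 L1-HIT; vc=[25]
#11 0xcd→b25/s1 VC-HIT; vc=[13]
#12 0x2e→b5/s1 MISS; vc=[13,25]
#13 0x4f→b9/s1 MISS; vc=[13,25,5]
#14 0x29→b5/s1 VC-HIT; vc=[13,25,9]

VC = [13, 25, 9]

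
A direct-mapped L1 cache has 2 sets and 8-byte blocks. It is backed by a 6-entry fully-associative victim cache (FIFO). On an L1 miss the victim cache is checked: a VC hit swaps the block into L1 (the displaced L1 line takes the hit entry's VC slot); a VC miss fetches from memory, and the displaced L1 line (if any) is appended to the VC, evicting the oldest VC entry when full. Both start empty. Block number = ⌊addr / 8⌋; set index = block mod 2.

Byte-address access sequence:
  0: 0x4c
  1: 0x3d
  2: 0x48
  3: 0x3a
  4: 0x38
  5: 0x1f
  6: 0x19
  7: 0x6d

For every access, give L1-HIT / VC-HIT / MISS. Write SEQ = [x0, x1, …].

SEQ = [MISS, MISS, VC-HIT, VC-HIT, L1-HIT, MISS, L1-HIT, MISS]

  [0] addr=0x4c blk=9 s=1: MISS | VC []
  [1] addr=0x3d blk=7 s=1: MISS | VC [9]
  [2] addr=0x48 blk=9 s=1: VC-HIT | VC [7]
  [3] addr=0x3a blk=7 s=1: VC-HIT | VC [9]
  [4] addr=0x38 blk=7 s=1: L1-HIT | VC [9]
  [5] addr=0x1f blk=3 s=1: MISS | VC [9, 7]
  [6] addr=0x19 blk=3 s=1: L1-HIT | VC [9, 7]
  [7] addr=0x6d blk=13 s=1: MISS | VC [9, 7, 3]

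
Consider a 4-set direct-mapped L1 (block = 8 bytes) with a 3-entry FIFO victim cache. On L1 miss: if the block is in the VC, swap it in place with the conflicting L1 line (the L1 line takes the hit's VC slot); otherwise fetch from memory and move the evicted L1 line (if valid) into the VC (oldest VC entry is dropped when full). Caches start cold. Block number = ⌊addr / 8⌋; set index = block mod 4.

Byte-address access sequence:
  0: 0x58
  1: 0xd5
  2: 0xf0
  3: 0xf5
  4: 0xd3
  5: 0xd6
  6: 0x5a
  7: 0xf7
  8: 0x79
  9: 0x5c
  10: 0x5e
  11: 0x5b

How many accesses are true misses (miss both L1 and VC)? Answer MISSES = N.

MISSES = 4

  [0] addr=0x58 blk=11 s=3: MISS | VC []
  [1] addr=0xd5 blk=26 s=2: MISS | VC []
  [2] addr=0xf0 blk=30 s=2: MISS | VC [26]
  [3] addr=0xf5 blk=30 s=2: L1-HIT | VC [26]
  [4] addr=0xd3 blk=26 s=2: VC-HIT | VC [30]
  [5] addr=0xd6 blk=26 s=2: L1-HIT | VC [30]
  [6] addr=0x5a blk=11 s=3: L1-HIT | VC [30]
  [7] addr=0xf7 blk=30 s=2: VC-HIT | VC [26]
  [8] addr=0x79 blk=15 s=3: MISS | VC [26, 11]
  [9] addr=0x5c blk=11 s=3: VC-HIT | VC [26, 15]
  [10] addr=0x5e blk=11 s=3: L1-HIT | VC [26, 15]
  [11] addr=0x5b blk=11 s=3: L1-HIT | VC [26, 15]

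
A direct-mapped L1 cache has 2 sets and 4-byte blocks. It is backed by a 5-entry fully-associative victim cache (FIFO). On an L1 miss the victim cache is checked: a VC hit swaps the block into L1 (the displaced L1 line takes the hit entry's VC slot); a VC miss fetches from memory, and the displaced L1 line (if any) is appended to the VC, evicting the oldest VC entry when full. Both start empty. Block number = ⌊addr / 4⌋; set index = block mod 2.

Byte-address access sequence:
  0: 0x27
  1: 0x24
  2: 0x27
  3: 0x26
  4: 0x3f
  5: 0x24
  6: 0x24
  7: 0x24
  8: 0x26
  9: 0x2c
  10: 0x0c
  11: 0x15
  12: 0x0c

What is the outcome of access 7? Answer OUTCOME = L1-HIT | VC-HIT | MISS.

0: 0x27 (blk 9, set 1) → MISS  vc=[]
1: 0x24 (blk 9, set 1) → L1-HIT  vc=[]
2: 0x27 (blk 9, set 1) → L1-HIT  vc=[]
3: 0x26 (blk 9, set 1) → L1-HIT  vc=[]
4: 0x3f (blk 15, set 1) → MISS  vc=[9]
5: 0x24 (blk 9, set 1) → VC-HIT  vc=[15]
6: 0x24 (blk 9, set 1) → L1-HIT  vc=[15]
7: 0x24 (blk 9, set 1) → L1-HIT  vc=[15]
8: 0x26 (blk 9, set 1) → L1-HIT  vc=[15]
9: 0x2c (blk 11, set 1) → MISS  vc=[15, 9]
10: 0xc (blk 3, set 1) → MISS  vc=[15, 9, 11]
11: 0x15 (blk 5, set 1) → MISS  vc=[15, 9, 11, 3]
12: 0xc (blk 3, set 1) → VC-HIT  vc=[15, 9, 11, 5]

OUTCOME = L1-HIT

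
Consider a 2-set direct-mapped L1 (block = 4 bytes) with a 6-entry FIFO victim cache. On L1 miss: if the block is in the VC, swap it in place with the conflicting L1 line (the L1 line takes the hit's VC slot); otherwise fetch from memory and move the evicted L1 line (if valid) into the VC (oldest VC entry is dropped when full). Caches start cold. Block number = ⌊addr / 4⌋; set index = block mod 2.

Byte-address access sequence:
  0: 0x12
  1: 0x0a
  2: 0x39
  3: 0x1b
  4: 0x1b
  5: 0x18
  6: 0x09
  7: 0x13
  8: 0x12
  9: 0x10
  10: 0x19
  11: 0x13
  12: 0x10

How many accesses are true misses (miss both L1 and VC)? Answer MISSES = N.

  [0] addr=0x12 blk=4 s=0: MISS | VC []
  [1] addr=0xa blk=2 s=0: MISS | VC [4]
  [2] addr=0x39 blk=14 s=0: MISS | VC [4, 2]
  [3] addr=0x1b blk=6 s=0: MISS | VC [4, 2, 14]
  [4] addr=0x1b blk=6 s=0: L1-HIT | VC [4, 2, 14]
  [5] addr=0x18 blk=6 s=0: L1-HIT | VC [4, 2, 14]
  [6] addr=0x9 blk=2 s=0: VC-HIT | VC [4, 6, 14]
  [7] addr=0x13 blk=4 s=0: VC-HIT | VC [2, 6, 14]
  [8] addr=0x12 blk=4 s=0: L1-HIT | VC [2, 6, 14]
  [9] addr=0x10 blk=4 s=0: L1-HIT | VC [2, 6, 14]
  [10] addr=0x19 blk=6 s=0: VC-HIT | VC [2, 4, 14]
  [11] addr=0x13 blk=4 s=0: VC-HIT | VC [2, 6, 14]
  [12] addr=0x10 blk=4 s=0: L1-HIT | VC [2, 6, 14]

MISSES = 4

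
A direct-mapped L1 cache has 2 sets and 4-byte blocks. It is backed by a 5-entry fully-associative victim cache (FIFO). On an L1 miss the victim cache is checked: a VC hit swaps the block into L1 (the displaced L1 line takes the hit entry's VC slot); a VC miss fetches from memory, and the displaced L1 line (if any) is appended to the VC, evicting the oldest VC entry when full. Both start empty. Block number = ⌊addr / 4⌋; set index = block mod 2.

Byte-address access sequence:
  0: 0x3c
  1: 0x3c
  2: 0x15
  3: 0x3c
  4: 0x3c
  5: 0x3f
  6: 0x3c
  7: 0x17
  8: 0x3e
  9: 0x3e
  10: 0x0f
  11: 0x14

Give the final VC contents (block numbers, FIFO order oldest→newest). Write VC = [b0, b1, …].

0: 0x3c (blk 15, set 1) → MISS  vc=[]
1: 0x3c (blk 15, set 1) → L1-HIT  vc=[]
2: 0x15 (blk 5, set 1) → MISS  vc=[15]
3: 0x3c (blk 15, set 1) → VC-HIT  vc=[5]
4: 0x3c (blk 15, set 1) → L1-HIT  vc=[5]
5: 0x3f (blk 15, set 1) → L1-HIT  vc=[5]
6: 0x3c (blk 15, set 1) → L1-HIT  vc=[5]
7: 0x17 (blk 5, set 1) → VC-HIT  vc=[15]
8: 0x3e (blk 15, set 1) → VC-HIT  vc=[5]
9: 0x3e (blk 15, set 1) → L1-HIT  vc=[5]
10: 0xf (blk 3, set 1) → MISS  vc=[5, 15]
11: 0x14 (blk 5, set 1) → VC-HIT  vc=[3, 15]

VC = [3, 15]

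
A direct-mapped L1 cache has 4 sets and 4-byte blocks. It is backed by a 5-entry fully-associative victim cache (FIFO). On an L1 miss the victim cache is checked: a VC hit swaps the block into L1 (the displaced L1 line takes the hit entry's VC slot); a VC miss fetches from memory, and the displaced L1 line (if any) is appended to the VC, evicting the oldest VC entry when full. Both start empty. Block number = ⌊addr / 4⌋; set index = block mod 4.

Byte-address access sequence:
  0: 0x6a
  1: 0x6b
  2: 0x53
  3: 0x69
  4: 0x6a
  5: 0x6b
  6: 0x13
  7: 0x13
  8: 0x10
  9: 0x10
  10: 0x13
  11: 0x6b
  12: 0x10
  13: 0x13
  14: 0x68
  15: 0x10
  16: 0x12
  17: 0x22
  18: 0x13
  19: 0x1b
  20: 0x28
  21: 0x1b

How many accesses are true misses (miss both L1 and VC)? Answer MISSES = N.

MISSES = 6

#0 0x6a→b26/s2 MISS; vc=[]
#1 0x6b→b26/s2 L1-HIT; vc=[]
#2 0x53→b20/s0 MISS; vc=[]
#3 0x69→b26/s2 L1-HIT; vc=[]
#4 0x6a→b26/s2 L1-HIT; vc=[]
#5 0x6b→b26/s2 L1-HIT; vc=[]
#6 0x13→b4/s0 MISS; vc=[20]
#7 0x13→b4/s0 L1-HIT; vc=[20]
#8 0x10→b4/s0 L1-HIT; vc=[20]
#9 0x10→b4/s0 L1-HIT; vc=[20]
#10 0x13→b4/s0 L1-HIT; vc=[20]
#11 0x6b→b26/s2 L1-HIT; vc=[20]
#12 0x10→b4/s0 L1-HIT; vc=[20]
#13 0x13→b4/s0 L1-HIT; vc=[20]
#14 0x68→b26/s2 L1-HIT; vc=[20]
#15 0x10→b4/s0 L1-HIT; vc=[20]
#16 0x12→b4/s0 L1-HIT; vc=[20]
#17 0x22→b8/s0 MISS; vc=[20,4]
#18 0x13→b4/s0 VC-HIT; vc=[20,8]
#19 0x1b→b6/s2 MISS; vc=[20,8,26]
#20 0x28→b10/s2 MISS; vc=[20,8,26,6]
#21 0x1b→b6/s2 VC-HIT; vc=[20,8,26,10]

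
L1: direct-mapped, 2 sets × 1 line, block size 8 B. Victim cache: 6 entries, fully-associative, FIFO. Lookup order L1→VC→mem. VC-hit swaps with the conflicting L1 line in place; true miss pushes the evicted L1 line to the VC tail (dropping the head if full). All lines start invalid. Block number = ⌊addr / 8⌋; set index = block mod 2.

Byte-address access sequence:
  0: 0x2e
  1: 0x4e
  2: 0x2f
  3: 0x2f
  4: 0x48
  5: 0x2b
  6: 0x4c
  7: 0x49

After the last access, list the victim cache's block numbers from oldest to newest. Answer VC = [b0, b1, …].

  [0] addr=0x2e blk=5 s=1: MISS | VC []
  [1] addr=0x4e blk=9 s=1: MISS | VC [5]
  [2] addr=0x2f blk=5 s=1: VC-HIT | VC [9]
  [3] addr=0x2f blk=5 s=1: L1-HIT | VC [9]
  [4] addr=0x48 blk=9 s=1: VC-HIT | VC [5]
  [5] addr=0x2b blk=5 s=1: VC-HIT | VC [9]
  [6] addr=0x4c blk=9 s=1: VC-HIT | VC [5]
  [7] addr=0x49 blk=9 s=1: L1-HIT | VC [5]

VC = [5]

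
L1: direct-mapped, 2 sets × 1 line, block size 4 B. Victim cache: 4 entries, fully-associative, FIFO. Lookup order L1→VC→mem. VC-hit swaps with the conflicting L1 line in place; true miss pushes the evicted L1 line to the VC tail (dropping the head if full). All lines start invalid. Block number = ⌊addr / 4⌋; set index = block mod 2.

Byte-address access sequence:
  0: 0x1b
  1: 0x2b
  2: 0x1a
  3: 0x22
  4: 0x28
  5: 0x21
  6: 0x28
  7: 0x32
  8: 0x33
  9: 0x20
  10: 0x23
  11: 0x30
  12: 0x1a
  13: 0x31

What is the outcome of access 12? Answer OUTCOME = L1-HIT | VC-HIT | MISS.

OUTCOME = VC-HIT

#0 0x1b→b6/s0 MISS; vc=[]
#1 0x2b→b10/s0 MISS; vc=[6]
#2 0x1a→b6/s0 VC-HIT; vc=[10]
#3 0x22→b8/s0 MISS; vc=[10,6]
#4 0x28→b10/s0 VC-HIT; vc=[8,6]
#5 0x21→b8/s0 VC-HIT; vc=[10,6]
#6 0x28→b10/s0 VC-HIT; vc=[8,6]
#7 0x32→b12/s0 MISS; vc=[8,6,10]
#8 0x33→b12/s0 L1-HIT; vc=[8,6,10]
#9 0x20→b8/s0 VC-HIT; vc=[12,6,10]
#10 0x23→b8/s0 L1-HIT; vc=[12,6,10]
#11 0x30→b12/s0 VC-HIT; vc=[8,6,10]
#12 0x1a→b6/s0 VC-HIT; vc=[8,12,10]
#13 0x31→b12/s0 VC-HIT; vc=[8,6,10]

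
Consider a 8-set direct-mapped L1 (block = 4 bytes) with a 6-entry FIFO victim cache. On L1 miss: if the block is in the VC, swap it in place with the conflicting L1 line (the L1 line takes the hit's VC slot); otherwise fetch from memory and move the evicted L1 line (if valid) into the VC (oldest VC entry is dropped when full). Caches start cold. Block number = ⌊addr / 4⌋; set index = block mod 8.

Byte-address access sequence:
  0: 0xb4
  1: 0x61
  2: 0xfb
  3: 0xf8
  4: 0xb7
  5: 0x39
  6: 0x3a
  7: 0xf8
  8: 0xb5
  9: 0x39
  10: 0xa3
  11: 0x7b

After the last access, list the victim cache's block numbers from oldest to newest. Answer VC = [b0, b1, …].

VC = [62, 24, 14]

#0 0xb4→b45/s5 MISS; vc=[]
#1 0x61→b24/s0 MISS; vc=[]
#2 0xfb→b62/s6 MISS; vc=[]
#3 0xf8→b62/s6 L1-HIT; vc=[]
#4 0xb7→b45/s5 L1-HIT; vc=[]
#5 0x39→b14/s6 MISS; vc=[62]
#6 0x3a→b14/s6 L1-HIT; vc=[62]
#7 0xf8→b62/s6 VC-HIT; vc=[14]
#8 0xb5→b45/s5 L1-HIT; vc=[14]
#9 0x39→b14/s6 VC-HIT; vc=[62]
#10 0xa3→b40/s0 MISS; vc=[62,24]
#11 0x7b→b30/s6 MISS; vc=[62,24,14]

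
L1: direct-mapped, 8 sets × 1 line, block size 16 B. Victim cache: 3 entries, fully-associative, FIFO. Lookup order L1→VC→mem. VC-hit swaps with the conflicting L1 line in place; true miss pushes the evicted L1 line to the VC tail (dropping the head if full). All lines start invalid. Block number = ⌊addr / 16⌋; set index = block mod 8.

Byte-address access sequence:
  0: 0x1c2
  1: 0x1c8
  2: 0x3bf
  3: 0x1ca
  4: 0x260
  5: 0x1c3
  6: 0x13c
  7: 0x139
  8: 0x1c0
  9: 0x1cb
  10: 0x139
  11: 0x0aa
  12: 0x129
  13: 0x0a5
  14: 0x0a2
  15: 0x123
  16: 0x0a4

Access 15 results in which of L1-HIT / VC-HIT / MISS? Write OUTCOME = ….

OUTCOME = VC-HIT

#0 0x1c2→b28/s4 MISS; vc=[]
#1 0x1c8→b28/s4 L1-HIT; vc=[]
#2 0x3bf→b59/s3 MISS; vc=[]
#3 0x1ca→b28/s4 L1-HIT; vc=[]
#4 0x260→b38/s6 MISS; vc=[]
#5 0x1c3→b28/s4 L1-HIT; vc=[]
#6 0x13c→b19/s3 MISS; vc=[59]
#7 0x139→b19/s3 L1-HIT; vc=[59]
#8 0x1c0→b28/s4 L1-HIT; vc=[59]
#9 0x1cb→b28/s4 L1-HIT; vc=[59]
#10 0x139→b19/s3 L1-HIT; vc=[59]
#11 0xaa→b10/s2 MISS; vc=[59]
#12 0x129→b18/s2 MISS; vc=[59,10]
#13 0xa5→b10/s2 VC-HIT; vc=[59,18]
#14 0xa2→b10/s2 L1-HIT; vc=[59,18]
#15 0x123→b18/s2 VC-HIT; vc=[59,10]
#16 0xa4→b10/s2 VC-HIT; vc=[59,18]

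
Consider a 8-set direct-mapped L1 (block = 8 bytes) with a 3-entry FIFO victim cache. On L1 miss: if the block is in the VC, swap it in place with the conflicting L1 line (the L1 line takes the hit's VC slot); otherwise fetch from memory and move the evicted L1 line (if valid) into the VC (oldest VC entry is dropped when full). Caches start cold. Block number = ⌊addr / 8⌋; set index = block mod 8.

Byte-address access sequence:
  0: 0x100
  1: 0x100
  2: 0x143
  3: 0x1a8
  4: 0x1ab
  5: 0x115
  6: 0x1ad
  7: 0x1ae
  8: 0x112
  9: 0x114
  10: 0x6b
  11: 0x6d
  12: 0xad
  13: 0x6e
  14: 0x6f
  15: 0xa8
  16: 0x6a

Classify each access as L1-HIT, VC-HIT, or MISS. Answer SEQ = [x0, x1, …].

0: 0x100 (blk 32, set 0) → MISS  vc=[]
1: 0x100 (blk 32, set 0) → L1-HIT  vc=[]
2: 0x143 (blk 40, set 0) → MISS  vc=[32]
3: 0x1a8 (blk 53, set 5) → MISS  vc=[32]
4: 0x1ab (blk 53, set 5) → L1-HIT  vc=[32]
5: 0x115 (blk 34, set 2) → MISS  vc=[32]
6: 0x1ad (blk 53, set 5) → L1-HIT  vc=[32]
7: 0x1ae (blk 53, set 5) → L1-HIT  vc=[32]
8: 0x112 (blk 34, set 2) → L1-HIT  vc=[32]
9: 0x114 (blk 34, set 2) → L1-HIT  vc=[32]
10: 0x6b (blk 13, set 5) → MISS  vc=[32, 53]
11: 0x6d (blk 13, set 5) → L1-HIT  vc=[32, 53]
12: 0xad (blk 21, set 5) → MISS  vc=[32, 53, 13]
13: 0x6e (blk 13, set 5) → VC-HIT  vc=[32, 53, 21]
14: 0x6f (blk 13, set 5) → L1-HIT  vc=[32, 53, 21]
15: 0xa8 (blk 21, set 5) → VC-HIT  vc=[32, 53, 13]
16: 0x6a (blk 13, set 5) → VC-HIT  vc=[32, 53, 21]

SEQ = [MISS, L1-HIT, MISS, MISS, L1-HIT, MISS, L1-HIT, L1-HIT, L1-HIT, L1-HIT, MISS, L1-HIT, MISS, VC-HIT, L1-HIT, VC-HIT, VC-HIT]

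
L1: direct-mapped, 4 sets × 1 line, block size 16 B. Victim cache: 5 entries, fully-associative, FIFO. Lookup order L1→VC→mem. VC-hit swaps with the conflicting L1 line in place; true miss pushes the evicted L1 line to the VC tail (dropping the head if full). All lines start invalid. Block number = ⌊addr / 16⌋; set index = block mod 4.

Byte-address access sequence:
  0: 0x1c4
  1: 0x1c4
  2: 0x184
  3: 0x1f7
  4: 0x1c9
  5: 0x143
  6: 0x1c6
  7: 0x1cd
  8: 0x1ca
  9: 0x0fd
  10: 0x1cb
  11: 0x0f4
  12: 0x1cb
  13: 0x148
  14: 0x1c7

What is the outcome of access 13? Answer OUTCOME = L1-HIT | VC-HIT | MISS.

0: 0x1c4 (blk 28, set 0) → MISS  vc=[]
1: 0x1c4 (blk 28, set 0) → L1-HIT  vc=[]
2: 0x184 (blk 24, set 0) → MISS  vc=[28]
3: 0x1f7 (blk 31, set 3) → MISS  vc=[28]
4: 0x1c9 (blk 28, set 0) → VC-HIT  vc=[24]
5: 0x143 (blk 20, set 0) → MISS  vc=[24, 28]
6: 0x1c6 (blk 28, set 0) → VC-HIT  vc=[24, 20]
7: 0x1cd (blk 28, set 0) → L1-HIT  vc=[24, 20]
8: 0x1ca (blk 28, set 0) → L1-HIT  vc=[24, 20]
9: 0xfd (blk 15, set 3) → MISS  vc=[24, 20, 31]
10: 0x1cb (blk 28, set 0) → L1-HIT  vc=[24, 20, 31]
11: 0xf4 (blk 15, set 3) → L1-HIT  vc=[24, 20, 31]
12: 0x1cb (blk 28, set 0) → L1-HIT  vc=[24, 20, 31]
13: 0x148 (blk 20, set 0) → VC-HIT  vc=[24, 28, 31]
14: 0x1c7 (blk 28, set 0) → VC-HIT  vc=[24, 20, 31]

OUTCOME = VC-HIT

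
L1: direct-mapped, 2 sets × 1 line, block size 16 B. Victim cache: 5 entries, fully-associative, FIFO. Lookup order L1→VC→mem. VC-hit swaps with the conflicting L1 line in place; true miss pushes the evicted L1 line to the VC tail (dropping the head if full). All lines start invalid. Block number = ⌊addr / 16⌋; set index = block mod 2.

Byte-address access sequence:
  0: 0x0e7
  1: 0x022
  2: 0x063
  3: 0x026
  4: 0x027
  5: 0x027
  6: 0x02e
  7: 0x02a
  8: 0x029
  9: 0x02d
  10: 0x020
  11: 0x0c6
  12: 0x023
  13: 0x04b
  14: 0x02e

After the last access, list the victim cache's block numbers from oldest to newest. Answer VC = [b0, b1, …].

VC = [14, 6, 12, 4]

#0 0xe7→b14/s0 MISS; vc=[]
#1 0x22→b2/s0 MISS; vc=[14]
#2 0x63→b6/s0 MISS; vc=[14,2]
#3 0x26→b2/s0 VC-HIT; vc=[14,6]
#4 0x27→b2/s0 L1-HIT; vc=[14,6]
#5 0x27→b2/s0 L1-HIT; vc=[14,6]
#6 0x2e→b2/s0 L1-HIT; vc=[14,6]
#7 0x2a→b2/s0 L1-HIT; vc=[14,6]
#8 0x29→b2/s0 L1-HIT; vc=[14,6]
#9 0x2d→b2/s0 L1-HIT; vc=[14,6]
#10 0x20→b2/s0 L1-HIT; vc=[14,6]
#11 0xc6→b12/s0 MISS; vc=[14,6,2]
#12 0x23→b2/s0 VC-HIT; vc=[14,6,12]
#13 0x4b→b4/s0 MISS; vc=[14,6,12,2]
#14 0x2e→b2/s0 VC-HIT; vc=[14,6,12,4]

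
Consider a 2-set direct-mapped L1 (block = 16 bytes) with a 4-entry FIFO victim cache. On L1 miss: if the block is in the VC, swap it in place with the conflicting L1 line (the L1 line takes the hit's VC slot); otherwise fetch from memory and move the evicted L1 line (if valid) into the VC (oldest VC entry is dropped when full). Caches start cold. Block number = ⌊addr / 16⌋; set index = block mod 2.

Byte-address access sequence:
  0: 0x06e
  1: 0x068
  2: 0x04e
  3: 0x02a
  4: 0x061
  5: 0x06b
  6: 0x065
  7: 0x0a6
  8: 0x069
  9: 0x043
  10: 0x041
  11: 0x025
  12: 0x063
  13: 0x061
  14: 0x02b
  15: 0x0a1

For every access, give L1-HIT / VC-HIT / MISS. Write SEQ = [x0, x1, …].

#0 0x6e→b6/s0 MISS; vc=[]
#1 0x68→b6/s0 L1-HIT; vc=[]
#2 0x4e→b4/s0 MISS; vc=[6]
#3 0x2a→b2/s0 MISS; vc=[6,4]
#4 0x61→b6/s0 VC-HIT; vc=[2,4]
#5 0x6b→b6/s0 L1-HIT; vc=[2,4]
#6 0x65→b6/s0 L1-HIT; vc=[2,4]
#7 0xa6→b10/s0 MISS; vc=[2,4,6]
#8 0x69→b6/s0 VC-HIT; vc=[2,4,10]
#9 0x43→b4/s0 VC-HIT; vc=[2,6,10]
#10 0x41→b4/s0 L1-HIT; vc=[2,6,10]
#11 0x25→b2/s0 VC-HIT; vc=[4,6,10]
#12 0x63→b6/s0 VC-HIT; vc=[4,2,10]
#13 0x61→b6/s0 L1-HIT; vc=[4,2,10]
#14 0x2b→b2/s0 VC-HIT; vc=[4,6,10]
#15 0xa1→b10/s0 VC-HIT; vc=[4,6,2]

SEQ = [MISS, L1-HIT, MISS, MISS, VC-HIT, L1-HIT, L1-HIT, MISS, VC-HIT, VC-HIT, L1-HIT, VC-HIT, VC-HIT, L1-HIT, VC-HIT, VC-HIT]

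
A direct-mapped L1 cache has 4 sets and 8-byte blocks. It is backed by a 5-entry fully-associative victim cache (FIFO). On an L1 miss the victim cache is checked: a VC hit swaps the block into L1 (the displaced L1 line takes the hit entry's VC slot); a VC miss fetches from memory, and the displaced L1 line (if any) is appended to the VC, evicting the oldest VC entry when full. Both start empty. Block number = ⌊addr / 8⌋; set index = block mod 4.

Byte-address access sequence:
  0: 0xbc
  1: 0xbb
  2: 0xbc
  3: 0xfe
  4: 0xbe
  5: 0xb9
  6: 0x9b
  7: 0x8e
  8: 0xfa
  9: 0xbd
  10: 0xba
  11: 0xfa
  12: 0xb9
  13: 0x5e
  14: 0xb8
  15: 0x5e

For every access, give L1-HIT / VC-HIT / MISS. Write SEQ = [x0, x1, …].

SEQ = [MISS, L1-HIT, L1-HIT, MISS, VC-HIT, L1-HIT, MISS, MISS, VC-HIT, VC-HIT, L1-HIT, VC-HIT, VC-HIT, MISS, VC-HIT, VC-HIT]

  [0] addr=0xbc blk=23 s=3: MISS | VC []
  [1] addr=0xbb blk=23 s=3: L1-HIT | VC []
  [2] addr=0xbc blk=23 s=3: L1-HIT | VC []
  [3] addr=0xfe blk=31 s=3: MISS | VC [23]
  [4] addr=0xbe blk=23 s=3: VC-HIT | VC [31]
  [5] addr=0xb9 blk=23 s=3: L1-HIT | VC [31]
  [6] addr=0x9b blk=19 s=3: MISS | VC [31, 23]
  [7] addr=0x8e blk=17 s=1: MISS | VC [31, 23]
  [8] addr=0xfa blk=31 s=3: VC-HIT | VC [19, 23]
  [9] addr=0xbd blk=23 s=3: VC-HIT | VC [19, 31]
  [10] addr=0xba blk=23 s=3: L1-HIT | VC [19, 31]
  [11] addr=0xfa blk=31 s=3: VC-HIT | VC [19, 23]
  [12] addr=0xb9 blk=23 s=3: VC-HIT | VC [19, 31]
  [13] addr=0x5e blk=11 s=3: MISS | VC [19, 31, 23]
  [14] addr=0xb8 blk=23 s=3: VC-HIT | VC [19, 31, 11]
  [15] addr=0x5e blk=11 s=3: VC-HIT | VC [19, 31, 23]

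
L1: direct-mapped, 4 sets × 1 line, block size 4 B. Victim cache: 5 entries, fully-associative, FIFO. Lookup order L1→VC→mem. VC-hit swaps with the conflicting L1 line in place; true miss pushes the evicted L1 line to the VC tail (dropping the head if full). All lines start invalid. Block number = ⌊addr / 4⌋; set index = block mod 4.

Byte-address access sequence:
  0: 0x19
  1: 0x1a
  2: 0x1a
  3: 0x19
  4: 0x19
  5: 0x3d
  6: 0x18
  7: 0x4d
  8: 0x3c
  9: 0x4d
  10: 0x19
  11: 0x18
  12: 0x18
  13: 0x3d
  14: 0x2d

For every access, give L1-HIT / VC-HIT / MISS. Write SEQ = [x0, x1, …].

SEQ = [MISS, L1-HIT, L1-HIT, L1-HIT, L1-HIT, MISS, L1-HIT, MISS, VC-HIT, VC-HIT, L1-HIT, L1-HIT, L1-HIT, VC-HIT, MISS]

#0 0x19→b6/s2 MISS; vc=[]
#1 0x1a→b6/s2 L1-HIT; vc=[]
#2 0x1a→b6/s2 L1-HIT; vc=[]
#3 0x19→b6/s2 L1-HIT; vc=[]
#4 0x19→b6/s2 L1-HIT; vc=[]
#5 0x3d→b15/s3 MISS; vc=[]
#6 0x18→b6/s2 L1-HIT; vc=[]
#7 0x4d→b19/s3 MISS; vc=[15]
#8 0x3c→b15/s3 VC-HIT; vc=[19]
#9 0x4d→b19/s3 VC-HIT; vc=[15]
#10 0x19→b6/s2 L1-HIT; vc=[15]
#11 0x18→b6/s2 L1-HIT; vc=[15]
#12 0x18→b6/s2 L1-HIT; vc=[15]
#13 0x3d→b15/s3 VC-HIT; vc=[19]
#14 0x2d→b11/s3 MISS; vc=[19,15]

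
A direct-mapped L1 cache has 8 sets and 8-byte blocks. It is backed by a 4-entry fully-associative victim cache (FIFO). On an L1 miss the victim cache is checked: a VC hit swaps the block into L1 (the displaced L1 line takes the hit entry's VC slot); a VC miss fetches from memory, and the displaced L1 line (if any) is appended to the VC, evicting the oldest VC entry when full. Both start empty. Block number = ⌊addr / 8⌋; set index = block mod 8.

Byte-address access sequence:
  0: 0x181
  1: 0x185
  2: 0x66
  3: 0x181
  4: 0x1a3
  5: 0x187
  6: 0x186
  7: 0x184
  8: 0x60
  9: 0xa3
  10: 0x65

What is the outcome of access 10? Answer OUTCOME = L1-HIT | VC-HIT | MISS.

OUTCOME = VC-HIT

0: 0x181 (blk 48, set 0) → MISS  vc=[]
1: 0x185 (blk 48, set 0) → L1-HIT  vc=[]
2: 0x66 (blk 12, set 4) → MISS  vc=[]
3: 0x181 (blk 48, set 0) → L1-HIT  vc=[]
4: 0x1a3 (blk 52, set 4) → MISS  vc=[12]
5: 0x187 (blk 48, set 0) → L1-HIT  vc=[12]
6: 0x186 (blk 48, set 0) → L1-HIT  vc=[12]
7: 0x184 (blk 48, set 0) → L1-HIT  vc=[12]
8: 0x60 (blk 12, set 4) → VC-HIT  vc=[52]
9: 0xa3 (blk 20, set 4) → MISS  vc=[52, 12]
10: 0x65 (blk 12, set 4) → VC-HIT  vc=[52, 20]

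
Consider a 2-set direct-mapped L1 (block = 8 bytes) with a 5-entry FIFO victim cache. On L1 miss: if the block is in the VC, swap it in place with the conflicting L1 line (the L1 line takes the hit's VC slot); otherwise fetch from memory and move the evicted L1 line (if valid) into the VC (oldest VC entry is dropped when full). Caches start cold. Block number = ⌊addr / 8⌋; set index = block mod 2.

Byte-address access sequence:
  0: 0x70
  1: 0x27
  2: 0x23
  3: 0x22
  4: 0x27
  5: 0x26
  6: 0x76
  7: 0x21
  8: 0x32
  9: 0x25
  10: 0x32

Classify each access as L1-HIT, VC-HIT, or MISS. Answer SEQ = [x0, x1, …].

  [0] addr=0x70 blk=14 s=0: MISS | VC []
  [1] addr=0x27 blk=4 s=0: MISS | VC [14]
  [2] addr=0x23 blk=4 s=0: L1-HIT | VC [14]
  [3] addr=0x22 blk=4 s=0: L1-HIT | VC [14]
  [4] addr=0x27 blk=4 s=0: L1-HIT | VC [14]
  [5] addr=0x26 blk=4 s=0: L1-HIT | VC [14]
  [6] addr=0x76 blk=14 s=0: VC-HIT | VC [4]
  [7] addr=0x21 blk=4 s=0: VC-HIT | VC [14]
  [8] addr=0x32 blk=6 s=0: MISS | VC [14, 4]
  [9] addr=0x25 blk=4 s=0: VC-HIT | VC [14, 6]
  [10] addr=0x32 blk=6 s=0: VC-HIT | VC [14, 4]

SEQ = [MISS, MISS, L1-HIT, L1-HIT, L1-HIT, L1-HIT, VC-HIT, VC-HIT, MISS, VC-HIT, VC-HIT]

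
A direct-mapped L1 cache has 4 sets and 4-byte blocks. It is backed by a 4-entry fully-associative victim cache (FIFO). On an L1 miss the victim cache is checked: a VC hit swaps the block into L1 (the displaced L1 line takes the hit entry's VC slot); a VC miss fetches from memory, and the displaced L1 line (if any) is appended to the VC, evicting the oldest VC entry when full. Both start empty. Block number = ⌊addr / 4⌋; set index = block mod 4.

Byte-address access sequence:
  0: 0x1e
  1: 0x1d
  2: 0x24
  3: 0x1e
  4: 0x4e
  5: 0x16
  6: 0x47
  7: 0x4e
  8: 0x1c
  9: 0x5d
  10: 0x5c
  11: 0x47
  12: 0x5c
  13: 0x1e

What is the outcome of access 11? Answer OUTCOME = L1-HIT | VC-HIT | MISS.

0: 0x1e (blk 7, set 3) → MISS  vc=[]
1: 0x1d (blk 7, set 3) → L1-HIT  vc=[]
2: 0x24 (blk 9, set 1) → MISS  vc=[]
3: 0x1e (blk 7, set 3) → L1-HIT  vc=[]
4: 0x4e (blk 19, set 3) → MISS  vc=[7]
5: 0x16 (blk 5, set 1) → MISS  vc=[7, 9]
6: 0x47 (blk 17, set 1) → MISS  vc=[7, 9, 5]
7: 0x4e (blk 19, set 3) → L1-HIT  vc=[7, 9, 5]
8: 0x1c (blk 7, set 3) → VC-HIT  vc=[19, 9, 5]
9: 0x5d (blk 23, set 3) → MISS  vc=[19, 9, 5, 7]
10: 0x5c (blk 23, set 3) → L1-HIT  vc=[19, 9, 5, 7]
11: 0x47 (blk 17, set 1) → L1-HIT  vc=[19, 9, 5, 7]
12: 0x5c (blk 23, set 3) → L1-HIT  vc=[19, 9, 5, 7]
13: 0x1e (blk 7, set 3) → VC-HIT  vc=[19, 9, 5, 23]

OUTCOME = L1-HIT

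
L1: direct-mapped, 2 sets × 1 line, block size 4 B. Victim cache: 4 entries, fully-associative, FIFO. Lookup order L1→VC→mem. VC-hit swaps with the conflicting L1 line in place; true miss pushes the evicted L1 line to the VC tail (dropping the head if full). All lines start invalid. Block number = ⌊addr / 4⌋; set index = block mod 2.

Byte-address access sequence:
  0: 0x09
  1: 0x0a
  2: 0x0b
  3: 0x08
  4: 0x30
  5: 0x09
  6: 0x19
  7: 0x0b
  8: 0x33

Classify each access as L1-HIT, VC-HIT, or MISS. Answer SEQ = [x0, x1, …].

#0 0x9→b2/s0 MISS; vc=[]
#1 0xa→b2/s0 L1-HIT; vc=[]
#2 0xb→b2/s0 L1-HIT; vc=[]
#3 0x8→b2/s0 L1-HIT; vc=[]
#4 0x30→b12/s0 MISS; vc=[2]
#5 0x9→b2/s0 VC-HIT; vc=[12]
#6 0x19→b6/s0 MISS; vc=[12,2]
#7 0xb→b2/s0 VC-HIT; vc=[12,6]
#8 0x33→b12/s0 VC-HIT; vc=[2,6]

SEQ = [MISS, L1-HIT, L1-HIT, L1-HIT, MISS, VC-HIT, MISS, VC-HIT, VC-HIT]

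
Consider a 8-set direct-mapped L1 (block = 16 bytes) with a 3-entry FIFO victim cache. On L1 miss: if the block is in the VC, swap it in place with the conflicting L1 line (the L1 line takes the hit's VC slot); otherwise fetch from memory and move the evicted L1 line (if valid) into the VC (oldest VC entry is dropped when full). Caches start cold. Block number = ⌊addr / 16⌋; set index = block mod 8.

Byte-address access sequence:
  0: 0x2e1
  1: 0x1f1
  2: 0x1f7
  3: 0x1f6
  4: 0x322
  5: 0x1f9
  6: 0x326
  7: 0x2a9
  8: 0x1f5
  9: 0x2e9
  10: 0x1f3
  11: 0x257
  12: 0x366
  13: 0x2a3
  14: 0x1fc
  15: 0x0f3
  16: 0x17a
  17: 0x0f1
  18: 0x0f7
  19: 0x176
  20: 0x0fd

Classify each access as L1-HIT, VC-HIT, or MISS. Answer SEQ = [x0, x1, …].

SEQ = [MISS, MISS, L1-HIT, L1-HIT, MISS, L1-HIT, L1-HIT, MISS, L1-HIT, L1-HIT, L1-HIT, MISS, MISS, L1-HIT, L1-HIT, MISS, MISS, VC-HIT, L1-HIT, VC-HIT, VC-HIT]

#0 0x2e1→b46/s6 MISS; vc=[]
#1 0x1f1→b31/s7 MISS; vc=[]
#2 0x1f7→b31/s7 L1-HIT; vc=[]
#3 0x1f6→b31/s7 L1-HIT; vc=[]
#4 0x322→b50/s2 MISS; vc=[]
#5 0x1f9→b31/s7 L1-HIT; vc=[]
#6 0x326→b50/s2 L1-HIT; vc=[]
#7 0x2a9→b42/s2 MISS; vc=[50]
#8 0x1f5→b31/s7 L1-HIT; vc=[50]
#9 0x2e9→b46/s6 L1-HIT; vc=[50]
#10 0x1f3→b31/s7 L1-HIT; vc=[50]
#11 0x257→b37/s5 MISS; vc=[50]
#12 0x366→b54/s6 MISS; vc=[50,46]
#13 0x2a3→b42/s2 L1-HIT; vc=[50,46]
#14 0x1fc→b31/s7 L1-HIT; vc=[50,46]
#15 0xf3→b15/s7 MISS; vc=[50,46,31]
#16 0x17a→b23/s7 MISS; vc=[46,31,15]
#17 0xf1→b15/s7 VC-HIT; vc=[46,31,23]
#18 0xf7→b15/s7 L1-HIT; vc=[46,31,23]
#19 0x176→b23/s7 VC-HIT; vc=[46,31,15]
#20 0xfd→b15/s7 VC-HIT; vc=[46,31,23]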